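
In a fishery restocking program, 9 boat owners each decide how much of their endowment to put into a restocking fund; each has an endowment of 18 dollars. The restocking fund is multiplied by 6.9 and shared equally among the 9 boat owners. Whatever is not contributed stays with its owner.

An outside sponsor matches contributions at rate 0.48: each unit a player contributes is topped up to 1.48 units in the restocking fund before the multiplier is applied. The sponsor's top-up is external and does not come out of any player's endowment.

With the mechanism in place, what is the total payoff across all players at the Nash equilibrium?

The effective private return per unit is now 6.9 × 1.48 / 9 = 1.1347 > 1, so every player's dominant strategy flips to full contribution.
So the Nash equilibrium is full contribution by all 9; the group earns 6.9 × 1.48 × 162 = 1654.34.

1654.34 dollars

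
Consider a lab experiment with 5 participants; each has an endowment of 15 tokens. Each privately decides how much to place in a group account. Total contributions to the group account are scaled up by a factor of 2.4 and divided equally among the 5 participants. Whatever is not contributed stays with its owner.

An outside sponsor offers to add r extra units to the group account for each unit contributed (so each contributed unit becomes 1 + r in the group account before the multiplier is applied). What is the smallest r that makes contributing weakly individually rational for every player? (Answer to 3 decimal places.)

With matching at rate r, one contributed unit becomes (1 + r) in the group account and returns 2.4 × (1 + r) / 5 to the contributor.
Setting this equal to 1: 1 + r = 5/2.4 = 2.0833.
So the minimum matching rate is r = 2.0833 − 1 = 1.083.

1.083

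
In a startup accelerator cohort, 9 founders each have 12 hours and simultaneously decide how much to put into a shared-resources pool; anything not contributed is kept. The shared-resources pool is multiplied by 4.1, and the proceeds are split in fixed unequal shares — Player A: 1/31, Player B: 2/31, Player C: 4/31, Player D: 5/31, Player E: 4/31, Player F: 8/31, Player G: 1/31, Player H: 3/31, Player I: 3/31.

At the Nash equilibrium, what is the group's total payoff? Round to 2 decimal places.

145.20 hours

For player j, contributing a unit is worthwhile iff 4.1 × (j's share) ≥ 1, i.e. iff j's share is at least 0.2439.
Player F alone (share 8/31) is above the threshold, contributing 12; the remaining 8 contribute 0. Total contributed: 12.
The shared-resources pool pays out 4.1 × 12 = 49.20 in total (split across the unequal shares, but the aggregate is all that matters for the group sum).
The 8 free-riders keep 12 each, adding 96. Group total = 96 + 49.20 = 145.20.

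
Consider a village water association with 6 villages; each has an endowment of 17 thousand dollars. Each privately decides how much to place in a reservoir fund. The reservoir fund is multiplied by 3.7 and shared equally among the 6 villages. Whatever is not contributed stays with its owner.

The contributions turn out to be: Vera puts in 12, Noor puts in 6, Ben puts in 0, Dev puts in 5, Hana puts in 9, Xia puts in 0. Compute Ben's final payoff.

Total contributed: 12 + 6 + 0 + 5 + 9 + 0 = 32.
Each receives 3.7 × 32 / 6 = 19.73 from the reservoir fund.
Ben keeps 17 − 0 = 17, so Ben's payoff is 17 + 19.73 = 36.73.

36.73 thousand dollars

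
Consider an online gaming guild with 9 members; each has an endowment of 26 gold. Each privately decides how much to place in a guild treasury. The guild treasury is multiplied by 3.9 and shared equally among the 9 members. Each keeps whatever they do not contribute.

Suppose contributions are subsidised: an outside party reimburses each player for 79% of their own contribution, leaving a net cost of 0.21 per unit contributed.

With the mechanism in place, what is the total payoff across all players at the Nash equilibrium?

1097.46 gold

Under the mechanism each unit contributed yields (3.9/9) / 0.21 = 2.0635 back to its contributor per unit of net cost, which exceeds 1, making full contribution the dominant choice for everyone.
At the Nash equilibrium everyone contributes 26. Group total payoff = 9 × (26 × 0.79 + 3.9 × 26) = 1097.46.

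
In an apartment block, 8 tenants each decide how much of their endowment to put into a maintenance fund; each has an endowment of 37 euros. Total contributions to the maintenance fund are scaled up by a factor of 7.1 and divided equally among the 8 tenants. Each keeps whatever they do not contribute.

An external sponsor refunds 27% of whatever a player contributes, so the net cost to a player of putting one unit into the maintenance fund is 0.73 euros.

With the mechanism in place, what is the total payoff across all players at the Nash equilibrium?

With the mechanism, a contributed unit returns (7.1/8) / 0.73 = 1.2158 per unit of net cost to the contributor — now above 1 — so contributing fully is weakly dominant for every player.
So the Nash equilibrium is full contribution by all 8; the group earns 8 × (37 × 0.27 + 7.1 × 37) = 2181.52.

2181.52 euros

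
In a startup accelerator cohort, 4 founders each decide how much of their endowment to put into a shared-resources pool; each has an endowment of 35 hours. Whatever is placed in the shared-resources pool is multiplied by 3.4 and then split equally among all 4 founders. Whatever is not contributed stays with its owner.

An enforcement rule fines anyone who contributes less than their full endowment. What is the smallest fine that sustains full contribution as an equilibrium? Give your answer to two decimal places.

5.25 hours

Given the others contribute fully, the best deviation is to contribute 0 (any partial contribution still incurs the fine and gives up units whose private return 0.8500 is below 1).
Deviating from 35 to 0 saves 35 hours but forfeits the deviator's share of the drop in the shared-resources pool: 3.4/4 × 35 = 29.75.
So the deviation gain is 35 − 29.75 = 5.25, and the fine must be at least 5.25 hours to wipe it out.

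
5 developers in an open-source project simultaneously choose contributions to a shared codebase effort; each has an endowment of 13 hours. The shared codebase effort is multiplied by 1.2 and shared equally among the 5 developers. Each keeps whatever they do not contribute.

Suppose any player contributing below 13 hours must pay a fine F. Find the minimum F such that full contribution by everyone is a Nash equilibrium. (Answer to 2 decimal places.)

Given the others contribute fully, the best deviation is to contribute 0 (any partial contribution still incurs the fine and gives up units whose private return 0.2400 is below 1).
Deviating from 13 to 0 saves 13 hours but forfeits the deviator's share of the drop in the shared codebase effort: 1.2/5 × 13 = 3.12.
So the deviation gain is 13 − 3.12 = 9.88, and the fine must be at least 9.88 hours to wipe it out.

9.88 hours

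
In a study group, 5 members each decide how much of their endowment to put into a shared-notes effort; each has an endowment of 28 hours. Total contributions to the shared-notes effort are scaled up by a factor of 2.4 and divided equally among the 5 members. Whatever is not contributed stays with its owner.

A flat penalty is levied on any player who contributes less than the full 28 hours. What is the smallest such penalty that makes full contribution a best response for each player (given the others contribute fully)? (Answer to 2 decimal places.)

14.56 hours

Given the others contribute fully, the best deviation is to contribute 0 (any partial contribution still incurs the fine and gives up units whose private return 0.4800 is below 1).
Deviating from 28 to 0 saves 28 hours but forfeits the deviator's share of the drop in the shared-notes effort: 2.4/5 × 28 = 13.44.
So the deviation gain is 28 − 13.44 = 14.56, and the fine must be at least 14.56 hours to wipe it out.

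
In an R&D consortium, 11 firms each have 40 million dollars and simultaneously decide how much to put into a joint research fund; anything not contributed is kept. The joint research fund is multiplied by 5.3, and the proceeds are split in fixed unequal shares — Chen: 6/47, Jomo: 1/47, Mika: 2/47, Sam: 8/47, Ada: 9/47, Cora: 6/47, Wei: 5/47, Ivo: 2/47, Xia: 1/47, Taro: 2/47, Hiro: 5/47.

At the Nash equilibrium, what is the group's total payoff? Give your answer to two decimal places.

612.00 million dollars

Each unit j contributes comes back to j as 5.3 × (j's share), so j prefers to contribute only if that share exceeds 1/5.3 = 0.1887; otherwise keeping the unit dominates.
Ada alone (share 9/47) is above the threshold, contributing 40; the remaining 10 contribute 0. Total contributed: 40.
The joint research fund pays out 5.3 × 40 = 212.00 in total (split across the unequal shares, but the aggregate is all that matters for the group sum).
The 10 free-riders keep 40 each, adding 400. Group total = 400 + 212.00 = 612.00.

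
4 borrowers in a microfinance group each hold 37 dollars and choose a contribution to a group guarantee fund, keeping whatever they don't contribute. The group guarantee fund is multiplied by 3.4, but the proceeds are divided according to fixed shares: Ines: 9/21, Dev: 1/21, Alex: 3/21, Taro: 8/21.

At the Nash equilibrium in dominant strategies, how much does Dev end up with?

Each unit j contributes comes back to j as 3.4 × (j's share), so j prefers to contribute only if that share exceeds 1/3.4 = 0.2941; otherwise keeping the unit dominates.
Ines and Taro clear that bar, contributing 37 each; the remaining 2 contribute 0. Total contributed: 74.
Dev keeps 37 and receives 3.4 × 74 × 1/21 = 11.98 from the group guarantee fund, for a payoff of 48.98.

48.98 dollars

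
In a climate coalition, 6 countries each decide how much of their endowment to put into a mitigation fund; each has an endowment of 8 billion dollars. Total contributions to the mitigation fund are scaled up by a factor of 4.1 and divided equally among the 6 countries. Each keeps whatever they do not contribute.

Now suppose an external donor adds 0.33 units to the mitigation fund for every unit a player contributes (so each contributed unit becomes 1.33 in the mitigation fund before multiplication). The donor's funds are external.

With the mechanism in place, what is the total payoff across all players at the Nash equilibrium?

Even with the mechanism, each unit contributed returns only 4.1 × 1.33 / 6 = 0.9088 per unit of net cost, so contributing nothing is still dominant.
At the Nash equilibrium no one contributes; group total payoff = 6 × 8 = 48.

48.00 billion dollars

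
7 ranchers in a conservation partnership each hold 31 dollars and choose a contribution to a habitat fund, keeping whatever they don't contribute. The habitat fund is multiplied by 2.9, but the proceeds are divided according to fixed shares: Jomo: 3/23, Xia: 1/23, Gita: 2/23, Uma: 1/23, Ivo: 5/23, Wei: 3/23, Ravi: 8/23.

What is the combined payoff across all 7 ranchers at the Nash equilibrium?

Each unit j contributes comes back to j as 2.9 × (j's share), so j prefers to contribute only if that share exceeds 1/2.9 = 0.3448; otherwise keeping the unit dominates.
Ravi alone (share 8/23) is above the threshold, contributing 31; the remaining 6 contribute 0. Total contributed: 31.
The habitat fund pays out 2.9 × 31 = 89.90 in total (split across the unequal shares, but the aggregate is all that matters for the group sum).
The 6 free-riders keep 31 each, adding 186. Group total = 186 + 89.90 = 275.90.

275.90 dollars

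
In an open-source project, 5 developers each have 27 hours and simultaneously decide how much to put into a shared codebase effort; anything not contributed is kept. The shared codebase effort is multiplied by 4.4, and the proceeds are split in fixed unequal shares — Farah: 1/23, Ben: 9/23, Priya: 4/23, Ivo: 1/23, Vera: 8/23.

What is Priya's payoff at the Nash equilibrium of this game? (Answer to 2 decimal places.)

A player with share s gets back 4.4·s per unit contributed, so full contribution is dominant for anyone with s > 1/4.4 = 0.2273 and zero contribution is dominant for anyone below.
Ben and Vera are above the threshold, contributing 27 each; the remaining 3 contribute 0. Total contributed: 54.
Priya keeps 27 and receives 4.4 × 54 × 4/23 = 41.32 from the shared codebase effort, for a payoff of 68.32.

68.32 hours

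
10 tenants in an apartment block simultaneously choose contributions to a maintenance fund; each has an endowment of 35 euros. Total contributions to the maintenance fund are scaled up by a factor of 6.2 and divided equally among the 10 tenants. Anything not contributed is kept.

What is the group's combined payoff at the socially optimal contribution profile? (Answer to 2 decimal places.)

2170.00 euros

Each contributed unit returns 6.200 to the group as a whole (0.6200 to each of 10 players), which exceeds 1, so the social optimum is full contribution: group total = 6.200 × 350 = 2170.00.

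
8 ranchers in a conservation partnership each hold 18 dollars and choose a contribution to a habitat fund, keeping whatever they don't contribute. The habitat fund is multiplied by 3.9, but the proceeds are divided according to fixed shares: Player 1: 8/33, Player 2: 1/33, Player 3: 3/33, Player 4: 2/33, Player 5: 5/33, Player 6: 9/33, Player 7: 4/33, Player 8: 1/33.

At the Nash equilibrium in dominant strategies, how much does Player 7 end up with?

26.51 dollars

Each unit j contributes comes back to j as 3.9 × (j's share), so j prefers to contribute only if that share exceeds 1/3.9 = 0.2564; otherwise keeping the unit dominates.
Only Player 6 (9/33) clears that bar, contributing 18; the remaining 7 contribute 0. Total contributed: 18.
Player 7 keeps 18 and receives 3.9 × 18 × 4/33 = 8.51 from the habitat fund, for a payoff of 26.51.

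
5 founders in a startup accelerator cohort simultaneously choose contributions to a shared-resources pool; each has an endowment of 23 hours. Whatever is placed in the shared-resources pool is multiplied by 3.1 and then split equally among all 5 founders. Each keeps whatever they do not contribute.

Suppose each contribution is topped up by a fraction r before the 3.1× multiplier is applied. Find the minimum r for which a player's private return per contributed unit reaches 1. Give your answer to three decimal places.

With matching at rate r, one contributed unit becomes (1 + r) in the shared-resources pool and returns 3.1 × (1 + r) / 5 to the contributor.
Setting this equal to 1: 1 + r = 5/3.1 = 1.6129.
So the minimum matching rate is r = 1.6129 − 1 = 0.613.

0.613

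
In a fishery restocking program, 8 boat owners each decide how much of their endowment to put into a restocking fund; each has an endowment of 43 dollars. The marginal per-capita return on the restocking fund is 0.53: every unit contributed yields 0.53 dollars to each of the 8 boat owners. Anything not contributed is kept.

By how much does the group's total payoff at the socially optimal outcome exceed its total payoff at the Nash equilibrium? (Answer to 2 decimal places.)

The private return per contributed unit is 0.53 < 1, so contributing 0 is dominant for every player. At the Nash equilibrium everyone keeps their 43, and the group total is 8 × 43 = 344.
Each contributed unit returns 4.240 to the group as a whole (0.53 to each of 8 players), which exceeds 1, so the social optimum is full contribution: group total = 4.240 × 344 = 1458.56.
Efficiency loss = 1458.56 − 344 = 1114.56.

1114.56 dollars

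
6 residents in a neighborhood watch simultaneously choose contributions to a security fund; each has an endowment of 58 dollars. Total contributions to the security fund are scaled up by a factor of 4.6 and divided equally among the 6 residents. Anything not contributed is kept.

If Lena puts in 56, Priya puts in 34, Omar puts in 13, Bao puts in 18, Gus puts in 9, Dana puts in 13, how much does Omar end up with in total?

Total contributed: 56 + 34 + 13 + 18 + 9 + 13 = 143.
Each receives 4.6 × 143 / 6 = 109.63 from the security fund.
Omar keeps 58 − 13 = 45, so Omar's payoff is 45 + 109.63 = 154.63.

154.63 dollars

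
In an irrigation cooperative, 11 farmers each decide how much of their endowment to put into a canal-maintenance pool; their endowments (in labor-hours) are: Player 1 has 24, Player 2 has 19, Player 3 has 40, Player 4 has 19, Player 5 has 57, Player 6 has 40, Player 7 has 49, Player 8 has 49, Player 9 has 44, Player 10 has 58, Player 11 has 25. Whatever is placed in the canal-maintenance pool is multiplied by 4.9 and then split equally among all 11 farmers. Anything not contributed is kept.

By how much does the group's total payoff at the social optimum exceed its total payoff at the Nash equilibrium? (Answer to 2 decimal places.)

1653.60 labor-hours

The private return per contributed unit is 4.9/11 = 0.4455 < 1 for every player regardless of endowment, so the Nash equilibrium is zero contribution and the group total is Σ E_j = 24 + 19 + 40 + 19 + 57 + 40 + 49 + 49 + 44 + 58 + 25 = 424.
Each contributed unit returns 4.900 to the group, so the social optimum is full contribution by everyone: group total = 4.900 × 424 = 2077.60.
Efficiency loss = (4.900 − 1) × 424 = 1653.60.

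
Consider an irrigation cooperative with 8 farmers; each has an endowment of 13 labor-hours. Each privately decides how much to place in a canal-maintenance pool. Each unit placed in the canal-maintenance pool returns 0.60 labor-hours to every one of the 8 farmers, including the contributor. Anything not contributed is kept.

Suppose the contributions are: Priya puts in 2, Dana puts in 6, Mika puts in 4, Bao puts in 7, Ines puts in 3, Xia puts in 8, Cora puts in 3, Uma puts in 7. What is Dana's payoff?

Total contributed: 2 + 6 + 4 + 7 + 3 + 8 + 3 + 7 = 40.
Each receives 0.60 × 40 = 24.00 from the canal-maintenance pool.
Dana keeps 13 − 6 = 7, so Dana's payoff is 7 + 24.00 = 31.00.

31.00 labor-hours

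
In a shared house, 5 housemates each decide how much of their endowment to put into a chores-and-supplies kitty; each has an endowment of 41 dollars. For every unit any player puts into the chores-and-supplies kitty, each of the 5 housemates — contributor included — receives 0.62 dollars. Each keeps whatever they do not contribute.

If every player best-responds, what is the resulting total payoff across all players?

The private return per contributed unit is 0.62 < 1, so contributing 0 is dominant for every player. At the Nash equilibrium everyone keeps their 41, and the group total is 5 × 41 = 205.

205.00 dollars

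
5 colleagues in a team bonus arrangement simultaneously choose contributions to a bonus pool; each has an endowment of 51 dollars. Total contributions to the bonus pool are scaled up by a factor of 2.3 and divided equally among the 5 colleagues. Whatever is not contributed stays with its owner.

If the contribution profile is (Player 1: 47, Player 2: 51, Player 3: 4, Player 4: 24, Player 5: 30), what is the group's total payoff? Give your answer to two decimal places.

457.80 dollars

Total contributed: 47 + 51 + 4 + 24 + 30 = 156; total kept: 5 × 51 − 156 = 99.
The bonus pool pays out 2.3 × 156 = 358.80 in aggregate.
Group total = 99 + 358.80 = 457.80.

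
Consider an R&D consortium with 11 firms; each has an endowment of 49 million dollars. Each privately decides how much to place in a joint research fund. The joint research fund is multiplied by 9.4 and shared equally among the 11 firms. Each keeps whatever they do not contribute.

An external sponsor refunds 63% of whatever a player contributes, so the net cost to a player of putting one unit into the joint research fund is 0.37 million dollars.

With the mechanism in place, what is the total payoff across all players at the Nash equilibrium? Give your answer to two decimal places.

With the mechanism, a contributed unit returns (9.4/11) / 0.37 = 2.3096 per unit of net cost to the contributor — now above 1 — so contributing fully is weakly dominant for every player.
So the Nash equilibrium is full contribution by all 11; the group earns 11 × (49 × 0.63 + 9.4 × 49) = 5406.17.

5406.17 million dollars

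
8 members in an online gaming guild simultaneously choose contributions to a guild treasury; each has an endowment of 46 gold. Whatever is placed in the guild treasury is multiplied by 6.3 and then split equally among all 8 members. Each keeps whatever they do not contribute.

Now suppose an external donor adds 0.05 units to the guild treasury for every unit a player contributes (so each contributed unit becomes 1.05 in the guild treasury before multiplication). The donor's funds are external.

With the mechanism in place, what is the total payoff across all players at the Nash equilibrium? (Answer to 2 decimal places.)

The effective private return is 6.3 × 1.05 / 8 = 0.8269, which is still under 1, so the mechanism doesn't change anyone's dominant strategy: zero contribution.
At the Nash equilibrium no one contributes; group total payoff = 8 × 46 = 368.

368.00 gold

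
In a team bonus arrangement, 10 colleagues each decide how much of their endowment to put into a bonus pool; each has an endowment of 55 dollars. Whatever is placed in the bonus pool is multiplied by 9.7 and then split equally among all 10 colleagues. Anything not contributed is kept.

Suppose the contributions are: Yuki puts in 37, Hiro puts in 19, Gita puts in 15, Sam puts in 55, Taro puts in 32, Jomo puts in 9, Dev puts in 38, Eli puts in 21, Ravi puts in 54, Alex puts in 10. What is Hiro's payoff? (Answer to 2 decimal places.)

Total contributed: 37 + 19 + 15 + 55 + 32 + 9 + 38 + 21 + 54 + 10 = 290.
Each receives 9.7 × 290 / 10 = 281.30 from the bonus pool.
Hiro keeps 55 − 19 = 36, so Hiro's payoff is 36 + 281.30 = 317.30.

317.30 dollars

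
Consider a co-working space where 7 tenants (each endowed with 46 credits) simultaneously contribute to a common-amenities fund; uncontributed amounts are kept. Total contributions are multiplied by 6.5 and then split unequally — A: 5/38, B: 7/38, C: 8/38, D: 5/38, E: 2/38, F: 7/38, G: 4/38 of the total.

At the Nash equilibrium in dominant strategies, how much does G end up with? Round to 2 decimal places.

Each unit j contributes comes back to j as 6.5 × (j's share), so j prefers to contribute only if that share exceeds 1/6.5 = 0.1538; otherwise keeping the unit dominates.
The shares above 0.1538 belong to B, C and F, contributing 46 each; the remaining 4 contribute 0. Total contributed: 138.
G keeps 46 and receives 6.5 × 138 × 4/38 = 94.42 from the common-amenities fund, for a payoff of 140.42.

140.42 credits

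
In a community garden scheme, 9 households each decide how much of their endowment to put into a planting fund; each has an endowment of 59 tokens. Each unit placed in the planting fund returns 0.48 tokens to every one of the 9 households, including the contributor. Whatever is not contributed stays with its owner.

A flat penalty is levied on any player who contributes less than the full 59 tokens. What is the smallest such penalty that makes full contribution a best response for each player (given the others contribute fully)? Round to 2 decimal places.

30.68 tokens

Given the others contribute fully, the best deviation is to contribute 0 (any partial contribution still incurs the fine and gives up units whose private return 0.48 is below 1).
Deviating from 59 to 0 saves 59 tokens but forfeits the deviator's share of the drop in the planting fund: 0.48 × 59 = 28.32.
So the deviation gain is 59 − 28.32 = 30.68, and the fine must be at least 30.68 tokens to wipe it out.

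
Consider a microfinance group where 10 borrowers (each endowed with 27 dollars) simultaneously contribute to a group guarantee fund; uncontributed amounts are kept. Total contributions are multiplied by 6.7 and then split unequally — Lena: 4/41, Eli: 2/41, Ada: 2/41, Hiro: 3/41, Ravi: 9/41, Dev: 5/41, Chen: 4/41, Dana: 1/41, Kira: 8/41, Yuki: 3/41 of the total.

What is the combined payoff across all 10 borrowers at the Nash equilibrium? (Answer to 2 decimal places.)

577.80 dollars

A player with share s gets back 6.7·s per unit contributed, so full contribution is dominant for anyone with s > 1/6.7 = 0.1493 and zero contribution is dominant for anyone below.
Ravi and Kira clear that bar, contributing 27 each; the remaining 8 contribute 0. Total contributed: 54.
The group guarantee fund pays out 6.7 × 54 = 361.80 in total (split across the unequal shares, but the aggregate is all that matters for the group sum).
The 8 free-riders keep 27 each, adding 216. Group total = 216 + 361.80 = 577.80.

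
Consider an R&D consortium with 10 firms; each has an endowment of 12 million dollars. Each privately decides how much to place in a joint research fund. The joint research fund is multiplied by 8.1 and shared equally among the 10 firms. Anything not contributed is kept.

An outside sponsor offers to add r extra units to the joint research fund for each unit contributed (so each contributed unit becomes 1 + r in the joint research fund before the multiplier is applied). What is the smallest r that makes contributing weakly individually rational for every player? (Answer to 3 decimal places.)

With matching at rate r, one contributed unit becomes (1 + r) in the joint research fund and returns 8.1 × (1 + r) / 10 to the contributor.
Setting this equal to 1: 1 + r = 10/8.1 = 1.2346.
So the minimum matching rate is r = 1.2346 − 1 = 0.235.

0.235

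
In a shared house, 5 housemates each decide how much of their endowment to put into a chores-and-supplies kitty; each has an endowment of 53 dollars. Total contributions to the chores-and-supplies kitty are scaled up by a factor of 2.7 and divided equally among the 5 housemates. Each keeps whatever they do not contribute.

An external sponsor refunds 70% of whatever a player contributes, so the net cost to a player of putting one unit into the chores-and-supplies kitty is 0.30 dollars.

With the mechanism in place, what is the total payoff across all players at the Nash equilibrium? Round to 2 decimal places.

901.00 dollars

Under the mechanism each unit contributed yields (2.7/5) / 0.30 = 1.8000 back to its contributor per unit of net cost, which exceeds 1, making full contribution the dominant choice for everyone.
So the Nash equilibrium is full contribution by all 5; the group earns 5 × (53 × 0.70 + 2.7 × 53) = 901.00.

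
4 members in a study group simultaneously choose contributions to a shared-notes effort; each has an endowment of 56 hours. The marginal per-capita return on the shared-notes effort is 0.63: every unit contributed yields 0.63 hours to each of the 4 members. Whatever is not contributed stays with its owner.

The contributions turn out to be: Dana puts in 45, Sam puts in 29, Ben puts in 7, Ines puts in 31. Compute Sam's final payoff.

Total contributed: 45 + 29 + 7 + 31 = 112.
Each receives 0.63 × 112 = 70.56 from the shared-notes effort.
Sam keeps 56 − 29 = 27, so Sam's payoff is 27 + 70.56 = 97.56.

97.56 hours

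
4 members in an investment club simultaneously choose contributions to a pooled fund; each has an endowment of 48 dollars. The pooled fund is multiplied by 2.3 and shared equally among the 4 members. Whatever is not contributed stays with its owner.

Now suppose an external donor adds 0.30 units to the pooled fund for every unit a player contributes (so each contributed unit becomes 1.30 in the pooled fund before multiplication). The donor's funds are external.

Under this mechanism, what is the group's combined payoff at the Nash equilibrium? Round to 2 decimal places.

With the mechanism, a contributed unit returns 2.3 × 1.30 / 4 = 0.7475 per unit of net cost — still below 1 — so contributing 0 remains dominant for every player.
Everyone keeps their endowment and the group total is 4 × 48 = 192.

192.00 dollars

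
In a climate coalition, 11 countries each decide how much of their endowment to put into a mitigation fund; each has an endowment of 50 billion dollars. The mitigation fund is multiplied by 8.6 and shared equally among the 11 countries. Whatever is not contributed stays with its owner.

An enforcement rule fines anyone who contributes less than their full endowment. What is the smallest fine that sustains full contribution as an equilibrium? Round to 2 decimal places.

10.91 billion dollars

Given the others contribute fully, the best deviation is to contribute 0 (any partial contribution still incurs the fine and gives up units whose private return 0.7818 is below 1).
Deviating from 50 to 0 saves 50 billion dollars but forfeits the deviator's share of the drop in the mitigation fund: 8.6/11 × 50 = 39.09.
So the deviation gain is 50 − 39.09 = 10.91, and the fine must be at least 10.91 billion dollars to wipe it out.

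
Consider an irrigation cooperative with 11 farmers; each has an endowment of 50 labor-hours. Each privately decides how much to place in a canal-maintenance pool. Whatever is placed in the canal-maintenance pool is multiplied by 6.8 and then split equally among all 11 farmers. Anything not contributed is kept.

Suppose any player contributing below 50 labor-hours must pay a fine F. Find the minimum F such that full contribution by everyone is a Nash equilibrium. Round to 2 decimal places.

Given the others contribute fully, the best deviation is to contribute 0 (any partial contribution still incurs the fine and gives up units whose private return 0.6182 is below 1).
Deviating from 50 to 0 saves 50 labor-hours but forfeits the deviator's share of the drop in the canal-maintenance pool: 6.8/11 × 50 = 30.91.
So the deviation gain is 50 − 30.91 = 19.09, and the fine must be at least 19.09 labor-hours to wipe it out.

19.09 labor-hours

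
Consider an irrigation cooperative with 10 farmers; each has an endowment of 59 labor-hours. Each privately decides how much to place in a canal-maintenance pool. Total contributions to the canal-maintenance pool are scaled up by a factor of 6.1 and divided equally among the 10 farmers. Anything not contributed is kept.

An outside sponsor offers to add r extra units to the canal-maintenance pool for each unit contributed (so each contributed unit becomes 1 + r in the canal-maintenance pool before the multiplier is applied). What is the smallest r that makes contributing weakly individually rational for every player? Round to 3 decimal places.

With matching at rate r, one contributed unit becomes (1 + r) in the canal-maintenance pool and returns 6.1 × (1 + r) / 10 to the contributor.
Setting this equal to 1: 1 + r = 10/6.1 = 1.6393.
So the minimum matching rate is r = 1.6393 − 1 = 0.639.

0.639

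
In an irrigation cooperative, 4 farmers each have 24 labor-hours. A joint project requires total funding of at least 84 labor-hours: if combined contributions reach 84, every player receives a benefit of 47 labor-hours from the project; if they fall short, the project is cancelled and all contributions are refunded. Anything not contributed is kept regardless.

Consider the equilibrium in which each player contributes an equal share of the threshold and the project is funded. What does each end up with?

50 labor-hours

Equal share of the threshold: 84/4 = 21.
At this profile no one gains by cutting their contribution: any cut drops the total below 84, the project is cancelled, contributions are refunded, and the deviator ends with 24, which is less than 24 − 21 + 47 = 50. Contributing more than 21 just wastes the excess. So contributing exactly 21 is a best response.
Each player's payoff: 24 − 21 + 47 = 50.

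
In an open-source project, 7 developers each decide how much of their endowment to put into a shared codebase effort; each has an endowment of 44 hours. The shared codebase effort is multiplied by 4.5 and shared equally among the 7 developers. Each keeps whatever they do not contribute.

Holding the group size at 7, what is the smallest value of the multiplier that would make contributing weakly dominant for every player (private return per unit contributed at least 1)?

A contributed unit returns (multiplier)/7 to its contributor.
This reaches 1 exactly when the multiplier is 7.

7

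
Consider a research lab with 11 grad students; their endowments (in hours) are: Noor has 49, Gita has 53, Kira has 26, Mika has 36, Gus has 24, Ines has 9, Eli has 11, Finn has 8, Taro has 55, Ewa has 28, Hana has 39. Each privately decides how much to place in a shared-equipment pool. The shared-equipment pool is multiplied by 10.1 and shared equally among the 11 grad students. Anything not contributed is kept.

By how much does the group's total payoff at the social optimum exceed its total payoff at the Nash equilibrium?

The private return per contributed unit is 10.1/11 = 0.9182 < 1 for every player regardless of endowment, so the Nash equilibrium is zero contribution and the group total is Σ E_j = 49 + 53 + 26 + 36 + 24 + 9 + 11 + 8 + 55 + 28 + 39 = 338.
Each contributed unit returns 10.100 to the group, so the social optimum is full contribution by everyone: group total = 10.100 × 338 = 3413.80.
Efficiency loss = (10.100 − 1) × 338 = 3075.80.

3075.80 hours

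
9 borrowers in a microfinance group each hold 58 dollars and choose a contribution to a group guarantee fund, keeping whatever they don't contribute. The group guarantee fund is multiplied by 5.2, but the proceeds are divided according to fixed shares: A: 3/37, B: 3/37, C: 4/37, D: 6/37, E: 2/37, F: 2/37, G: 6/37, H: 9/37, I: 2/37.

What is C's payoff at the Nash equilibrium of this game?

Each unit j contributes comes back to j as 5.2 × (j's share), so j prefers to contribute only if that share exceeds 1/5.2 = 0.1923; otherwise keeping the unit dominates.
H alone (share 9/37) is above the threshold, contributing 58; the remaining 8 contribute 0. Total contributed: 58.
C keeps 58 and receives 5.2 × 58 × 4/37 = 32.61 from the group guarantee fund, for a payoff of 90.61.

90.61 dollars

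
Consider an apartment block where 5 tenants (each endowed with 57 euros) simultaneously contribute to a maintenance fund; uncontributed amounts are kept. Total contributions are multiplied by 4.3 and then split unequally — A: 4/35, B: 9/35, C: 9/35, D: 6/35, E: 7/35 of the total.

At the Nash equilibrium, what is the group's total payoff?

661.20 euros

Each unit j contributes comes back to j as 4.3 × (j's share), so j prefers to contribute only if that share exceeds 1/4.3 = 0.2326; otherwise keeping the unit dominates.
B and C clear that bar, contributing 57 each; the remaining 3 contribute 0. Total contributed: 114.
The maintenance fund pays out 4.3 × 114 = 490.20 in total (split across the unequal shares, but the aggregate is all that matters for the group sum).
The 3 free-riders keep 57 each, adding 171. Group total = 171 + 490.20 = 661.20.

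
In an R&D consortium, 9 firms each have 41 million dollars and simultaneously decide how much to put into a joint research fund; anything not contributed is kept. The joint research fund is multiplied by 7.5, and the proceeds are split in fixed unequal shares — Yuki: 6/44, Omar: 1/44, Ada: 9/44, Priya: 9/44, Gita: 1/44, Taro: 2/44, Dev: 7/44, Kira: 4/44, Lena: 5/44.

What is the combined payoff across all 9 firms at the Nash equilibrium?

For player j, contributing a unit is worthwhile iff 7.5 × (j's share) ≥ 1, i.e. iff j's share is at least 0.1333.
Yuki, Ada, Priya and Dev clear that bar, contributing 41 each; the remaining 5 contribute 0. Total contributed: 164.
The joint research fund pays out 7.5 × 164 = 1230.00 in total (split across the unequal shares, but the aggregate is all that matters for the group sum).
The 5 free-riders keep 41 each, adding 205. Group total = 205 + 1230.00 = 1435.00.

1435.00 million dollars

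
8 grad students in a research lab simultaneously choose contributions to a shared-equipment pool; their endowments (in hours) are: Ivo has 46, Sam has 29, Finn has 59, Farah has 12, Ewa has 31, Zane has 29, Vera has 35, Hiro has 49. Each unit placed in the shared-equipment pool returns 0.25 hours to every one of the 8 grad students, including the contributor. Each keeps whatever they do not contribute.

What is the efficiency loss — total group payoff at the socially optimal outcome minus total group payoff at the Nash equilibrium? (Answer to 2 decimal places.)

The private return per contributed unit is 0.25 < 1 for everyone, so the Nash equilibrium is zero contribution and the group total is Σ E_j = 46 + 29 + 59 + 12 + 31 + 29 + 35 + 49 = 290.
Each contributed unit returns 2.000 to the group, so the social optimum is full contribution by everyone: group total = 2.000 × 290 = 580.00.
Efficiency loss = (2.000 − 1) × 290 = 290.00.

290.00 hours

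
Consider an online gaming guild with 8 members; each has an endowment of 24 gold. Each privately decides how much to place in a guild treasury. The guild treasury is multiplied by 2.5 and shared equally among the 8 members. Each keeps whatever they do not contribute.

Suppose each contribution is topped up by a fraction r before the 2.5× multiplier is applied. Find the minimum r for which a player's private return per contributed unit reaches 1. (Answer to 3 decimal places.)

With matching at rate r, one contributed unit becomes (1 + r) in the guild treasury and returns 2.5 × (1 + r) / 8 to the contributor.
Setting this equal to 1: 1 + r = 8/2.5 = 3.2000.
So the minimum matching rate is r = 3.2000 − 1 = 2.200.

2.200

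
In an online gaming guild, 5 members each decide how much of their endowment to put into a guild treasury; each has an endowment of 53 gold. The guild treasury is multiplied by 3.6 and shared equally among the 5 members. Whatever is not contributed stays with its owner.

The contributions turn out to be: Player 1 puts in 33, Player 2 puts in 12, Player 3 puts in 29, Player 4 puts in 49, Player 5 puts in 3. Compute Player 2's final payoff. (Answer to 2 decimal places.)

Total contributed: 33 + 12 + 29 + 49 + 3 = 126.
Each receives 3.6 × 126 / 5 = 90.72 from the guild treasury.
Player 2 keeps 53 − 12 = 41, so Player 2's payoff is 41 + 90.72 = 131.72.

131.72 gold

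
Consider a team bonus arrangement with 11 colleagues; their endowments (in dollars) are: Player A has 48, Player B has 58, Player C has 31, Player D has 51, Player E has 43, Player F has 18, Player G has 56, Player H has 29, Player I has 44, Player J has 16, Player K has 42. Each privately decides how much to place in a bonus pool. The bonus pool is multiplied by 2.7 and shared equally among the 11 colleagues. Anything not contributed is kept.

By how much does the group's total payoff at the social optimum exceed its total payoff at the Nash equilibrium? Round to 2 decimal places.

741.20 dollars

The private return per contributed unit is 2.7/11 = 0.2455 < 1 for every player regardless of endowment, so the Nash equilibrium is zero contribution and the group total is Σ E_j = 48 + 58 + 31 + 51 + 43 + 18 + 56 + 29 + 44 + 16 + 42 = 436.
Each contributed unit returns 2.700 to the group, so the social optimum is full contribution by everyone: group total = 2.700 × 436 = 1177.20.
Efficiency loss = (2.700 − 1) × 436 = 741.20.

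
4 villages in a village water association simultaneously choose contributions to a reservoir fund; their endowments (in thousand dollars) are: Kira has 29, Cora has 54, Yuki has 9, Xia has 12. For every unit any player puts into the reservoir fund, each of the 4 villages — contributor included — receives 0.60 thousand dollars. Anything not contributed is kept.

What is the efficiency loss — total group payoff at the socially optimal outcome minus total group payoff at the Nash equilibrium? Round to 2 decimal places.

The private return per contributed unit is 0.60 < 1 for everyone, so the Nash equilibrium is zero contribution and the group total is Σ E_j = 29 + 54 + 9 + 12 = 104.
Each contributed unit returns 2.400 to the group, so the social optimum is full contribution by everyone: group total = 2.400 × 104 = 249.60.
Efficiency loss = (2.400 − 1) × 104 = 145.60.

145.60 thousand dollars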